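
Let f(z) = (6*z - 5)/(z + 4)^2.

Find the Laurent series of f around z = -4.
Put w = z - (-4), i.e. z = w - 4. The denominator is w^2, so it suffices to rewrite the numerator in powers of w.

P(z) = 6*z - 5
P(w - 4) = -29 + 6*w

Dividing each term by w^2:
  f = -29/w^2 + 6/w

Substituting back w = z + 4:
  f(z) = -29/(z + 4)^2 + 6/(z + 4)

The series is finite because the numerator is a polynomial; the negative powers form the principal part, and the coefficient of 1/(z + 4) gives Res(f, -4) = 6.

Final answer: -29/(z + 4)^2 + 6/(z + 4)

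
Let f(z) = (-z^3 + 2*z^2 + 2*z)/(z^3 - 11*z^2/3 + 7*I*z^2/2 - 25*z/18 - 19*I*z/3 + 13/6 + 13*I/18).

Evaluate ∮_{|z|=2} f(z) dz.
By the residue theorem, ∮_C f(z) dz = 2πi · (sum of the residues of f at the poles inside |z| = 2).

The denominator factors as (z - 3 + 2*I)*(z - 1/3 + I/2)*(z - 1/3 + I), so the singularities of f are simple poles at z = 3 - 2*I, z = 1/3 - I/2, z = 1/3 - I.
  |3 - 2*I|² = 13 > 4 = 2², so this pole is outside the contour.
  |1/3 - I/2|² = 13/36 < 4 = 2², so this pole is inside the contour.
  |1/3 - I|² = 10/9 < 4 = 2², so this pole is inside the contour.

With P(z) = -z^3 + 2*z^2 + 2*z and Q(z) = z^3 - 11*z^2/3 + 7*I*z^2/2 - 25*z/18 - 19*I*z/3 + 13/6 + 13*I/18, each pole is simple, so Res(f, z₀) = P(z₀)/Q'(z₀) with Q'(z) = 3*z^2 - 22*z/3 + 7*I*z - 25/18 - 19*I/3.
  Res(f, 1/3 - I/2) = P(1/3 - I/2)/Q'(1/3 - I/2) = (65/108 - 13*I/8)/(-3/4 - 4*I/3) = 247/337 + 5239*I/6066
  Res(f, 1/3 - I) = P(1/3 - I)/Q'(1/3 - I) = (-4/27 - 4*I)/(1/2 + 4*I/3) = -8/3 - 8*I/9

Sum of residues inside C: -1955/1011 - 17*I/674
∮_C f(z) dz = 2πi · (-1955/1011 - 17*I/674) = pi*(17/337 - 3910*I/1011)

Final answer: pi*(17/337 - 3910*I/1011)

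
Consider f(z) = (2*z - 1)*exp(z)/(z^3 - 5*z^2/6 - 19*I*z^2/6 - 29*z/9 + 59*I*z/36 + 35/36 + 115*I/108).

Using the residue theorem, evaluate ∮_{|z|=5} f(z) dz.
pi*(-616/145 - 432*I/145)*exp(-1/3 + I) + pi*(720/377 - 1104*I/377)*exp(1/2 + 2*I/3) + pi*(152/65 + 384*I/65)*exp(2/3 + 3*I/2)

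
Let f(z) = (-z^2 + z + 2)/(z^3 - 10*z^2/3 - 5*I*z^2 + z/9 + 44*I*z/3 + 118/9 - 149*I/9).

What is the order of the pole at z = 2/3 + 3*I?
Factor the denominator:
  z^3 - 10*z^2/3 - 5*I*z^2 + z/9 + 44*I*z/3 + 118/9 - 149*I/9 = (z - 2/3 - 3*I)^2*(z - 2 + I)

The numerator P(z) = -z^2 + z + 2 has P(2/3 + 3*I) = 101/9 - I ≠ 0, so no factor of (z - 2/3 - 3*I) cancels.
Near z = 2/3 + 3*I we can therefore write f(z) = g(z)/(z - 2/3 - 3*I)^2 with g analytic at 2/3 + 3*I and g(2/3 + 3*I) ≠ 0 (g is the numerator divided by the remaining denominator factors).

Hence z = 2/3 + 3*I is a pole of order 2.

Final answer: 2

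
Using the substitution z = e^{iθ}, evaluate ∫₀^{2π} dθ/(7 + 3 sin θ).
Call the integral J. The integrand is 2π-periodic and we integrate over a full period, so shifting θ does not change the value (θ → θ + π/2 turns sin θ into cos θ). Hence
  J = ∫₀^{2π} dθ/(7 + 3 cos θ).
Put z = e^{iθ}: then cos θ = (z + 1/z)/2, dθ = dz/(iz), and z runs once counterclockwise around |z| = 1:
  J = ∮_{|z|=1} 1/(7 + 3*(z + 1/z)/2) · dz/(iz) = (2/i) ∮_{|z|=1} dz/(3*z^2 + 14*z + 3).
The roots of 3*z^2 + 14*z + 3 are z = (-7 ± sqrt(7^2 - 3^2))/3, with sqrt(40) = 2*sqrt(10); their product is 1, so only z₊ = -7/3 + 2*sqrt(10)/3 lies inside the unit circle (z₋ = -7/3 - 2*sqrt(10)/3 lies outside).
z₊ is a simple zero of q(z) = 3*z^2 + 14*z + 3, so Res(1/q, z₊) = 1/q'(z₊) with q'(z) = 6*z + 14; and q'(z₊) = 3*(z₊ - z₋) = 4*sqrt(10).
Therefore J = (2/i) · 2πi · 1/(4*sqrt(10)) = 2*pi/(2*sqrt(10)) = sqrt(10)*pi/10

Final answer: sqrt(10)*pi/10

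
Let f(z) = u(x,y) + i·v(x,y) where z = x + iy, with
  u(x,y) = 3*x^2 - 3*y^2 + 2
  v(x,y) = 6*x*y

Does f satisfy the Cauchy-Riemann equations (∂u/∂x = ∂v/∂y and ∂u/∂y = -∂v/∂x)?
∂u/∂x = 6*x
∂v/∂y = 6*x
∂u/∂y = -6*y
∂v/∂x = 6*y
∂u/∂x = ∂v/∂y and ∂u/∂y = -∂v/∂x hold identically; f is analytic.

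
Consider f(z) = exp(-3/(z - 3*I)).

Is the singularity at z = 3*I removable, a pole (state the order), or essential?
Let u = z - 3*I. Then
  e^(-3/u) = Σ_{k≥0} (-3)^k/(k!·u^k) = 1 - 3/u + 9/(2*u^2) - 9/(2*u^3) + ...
which has infinitely many negative powers of u, so exp(-3/(z - 3*I)) has an essential singularity at z = 3*I.
So the singularity is essential.

Final answer: essential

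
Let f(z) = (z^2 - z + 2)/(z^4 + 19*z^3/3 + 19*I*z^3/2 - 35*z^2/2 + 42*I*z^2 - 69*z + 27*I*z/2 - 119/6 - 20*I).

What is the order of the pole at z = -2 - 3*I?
3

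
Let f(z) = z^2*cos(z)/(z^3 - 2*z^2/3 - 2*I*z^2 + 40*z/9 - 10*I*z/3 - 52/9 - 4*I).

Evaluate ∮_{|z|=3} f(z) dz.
By the residue theorem, ∮_C f(z) dz = 2πi · (sum of the residues of f at the poles inside |z| = 3).

The denominator factors as (z - 1/3 - I)*(z - 1 - 3*I)*(z + 2/3 + 2*I), so the singularities of f are simple poles at z = 1/3 + I, z = 1 + 3*I, z = -2/3 - 2*I.
  |1/3 + I|² = 10/9 < 9 = 3², so this pole is inside the contour.
  |1 + 3*I|² = 10 > 9 = 3², so this pole is outside the contour.
  |-2/3 - 2*I|² = 40/9 < 9 = 3², so this pole is inside the contour.

With P(z) = z^2*cos(z) and Q(z) = z^3 - 2*z^2/3 - 2*I*z^2 + 40*z/9 - 10*I*z/3 - 52/9 - 4*I, each pole is simple, so Res(f, z₀) = P(z₀)/Q'(z₀) with Q'(z) = 3*z^2 - 4*z/3 - 4*I*z + 40/9 - 10*I/3.
  Res(f, 1/3 + I) = P(1/3 + I)/Q'(1/3 + I) = ((-8/9 + 2*I/3)*cos(1/3 + I))/(16/3 - 4*I) = -cos(1/3 + I)/6
  Res(f, -2/3 - 2*I) = P(-2/3 - 2*I)/Q'(-2/3 - 2*I) = ((-32/9 + 8*I/3)*cos(2/3 + 2*I))/(-40/3 + 10*I) = 4*cos(2/3 + 2*I)/15

Sum of residues inside C: 4*cos(2/3 + 2*I)/15 - cos(1/3 + I)/6
∮_C f(z) dz = 2πi · (4*cos(2/3 + 2*I)/15 - cos(1/3 + I)/6) = -I*pi*cos(1/3 + I)/3 + 8*I*pi*cos(2/3 + 2*I)/15

Final answer: -I*pi*cos(1/3 + I)/3 + 8*I*pi*cos(2/3 + 2*I)/15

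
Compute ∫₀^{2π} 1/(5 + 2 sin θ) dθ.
Call the integral J. The integrand is 2π-periodic and we integrate over a full period, so shifting θ does not change the value (θ → θ + π/2 turns sin θ into cos θ). Hence
  J = ∫₀^{2π} dθ/(5 + 2 cos θ).
Put z = e^{iθ}: then cos θ = (z + 1/z)/2, dθ = dz/(iz), and z runs once counterclockwise around |z| = 1:
  J = ∮_{|z|=1} 1/(5 + 2*(z + 1/z)/2) · dz/(iz) = (2/i) ∮_{|z|=1} dz/(2*z^2 + 10*z + 2).
The roots of 2*z^2 + 10*z + 2 are z = (-5 ± sqrt(5^2 - 2^2))/2, with sqrt(21) = sqrt(21); their product is 1, so only z₊ = -5/2 + sqrt(21)/2 lies inside the unit circle (z₋ = -5/2 - sqrt(21)/2 lies outside).
z₊ is a simple zero of q(z) = 2*z^2 + 10*z + 2, so Res(1/q, z₊) = 1/q'(z₊) with q'(z) = 4*z + 10; and q'(z₊) = 2*(z₊ - z₋) = 2*sqrt(21).
Therefore J = (2/i) · 2πi · 1/(2*sqrt(21)) = 2*pi/(sqrt(21)) = 2*sqrt(21)*pi/21

Final answer: 2*sqrt(21)*pi/21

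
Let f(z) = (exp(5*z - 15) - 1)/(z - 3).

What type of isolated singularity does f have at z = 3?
removable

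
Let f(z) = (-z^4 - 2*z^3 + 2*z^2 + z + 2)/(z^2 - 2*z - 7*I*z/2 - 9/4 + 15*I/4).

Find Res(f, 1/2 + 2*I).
Write f(z) = P(z)/Q(z) with P(z) = -z^4 - 2*z^3 + 2*z^2 + z + 2 and Q(z) = z^2 - 2*z - 7*I*z/2 - 9/4 + 15*I/4.
The denominator factors as Q(z) = (z - 3/2 - 3*I/2)*(z - 1/2 - 2*I), so z = 1/2 + 2*I is a simple zero of Q and P is analytic there; z = 1/2 + 2*I is therefore a simple pole and
  Res(f, z₀) = P(z₀)/Q'(z₀).

Q'(z) = 2*z - 2 - 7*I/2, so Q'(1/2 + 2*I) = -1 + I/2.
P(1/2 + 2*I) = -53/16 + 34*I.

Res(f, 1/2 + 2*I) = (-53/16 + 34*I)/(-1 + I/2) = 65/4 - 207*I/8

Final answer: 65/4 - 207*I/8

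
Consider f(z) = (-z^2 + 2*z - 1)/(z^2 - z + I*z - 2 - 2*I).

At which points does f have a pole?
The singularities of f are the zeros of the denominator. Factoring,
  z^2 - z + I*z - 2 - 2*I = (z + 1 + I)*(z - 2)
so the candidates are z = -1 - I, z = 2.

Check the numerator P(z) = -z^2 + 2*z - 1 at each one:
  P(-1 - I) = -3 - 4*I ≠ 0, so z = -1 - I is a (simple) pole.
  P(2) = -1 ≠ 0, so z = 2 is a (simple) pole.

Poles of f: {-1 - I, 2}

Final answer: {-1 - I, 2}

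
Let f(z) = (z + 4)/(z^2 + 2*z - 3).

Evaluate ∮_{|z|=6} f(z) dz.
2*I*pi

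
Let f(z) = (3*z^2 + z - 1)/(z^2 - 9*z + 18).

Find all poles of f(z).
{3, 6}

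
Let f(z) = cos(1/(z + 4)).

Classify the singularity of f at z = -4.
Let u = z + 4. Then
  cos(1/u) = Σ_{k≥0} (-1)^k (1)^(2k)/((2k)!·u^(2k)) = 1 - 1/(2*u^2) + 1/(24*u^4) + ...
which has infinitely many negative powers of u, so cos(1/(z + 4)) has an essential singularity at z = -4.
So the singularity is essential.

Final answer: essential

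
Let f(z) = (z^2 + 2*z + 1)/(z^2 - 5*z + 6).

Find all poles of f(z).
The singularities of f are the zeros of the denominator. Factoring,
  z^2 - 5*z + 6 = (z - 2)*(z - 3)
so the candidates are z = 2, z = 3.

Check the numerator P(z) = z^2 + 2*z + 1 at each one:
  P(2) = 9 ≠ 0, so z = 2 is a (simple) pole.
  P(3) = 16 ≠ 0, so z = 3 is a (simple) pole.

Poles of f: {2, 3}

Final answer: {2, 3}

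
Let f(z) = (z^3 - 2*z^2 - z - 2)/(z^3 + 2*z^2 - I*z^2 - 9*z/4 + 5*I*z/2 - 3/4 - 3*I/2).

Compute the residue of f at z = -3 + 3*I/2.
Write f(z) = P(z)/Q(z) with P(z) = z^3 - 2*z^2 - z - 2 and Q(z) = z^3 + 2*z^2 - I*z^2 - 9*z/4 + 5*I*z/2 - 3/4 - 3*I/2.
The denominator factors as Q(z) = (z - 1)*(z + 3 - 3*I/2)*(z + I/2), so z = -3 + 3*I/2 is a simple zero of Q and P is analytic there; z = -3 + 3*I/2 is therefore a simple pole and
  Res(f, z₀) = P(z₀)/Q'(z₀).

Q'(z) = 3*z^2 + 4*z - 2*I*z - 9/4 + 5*I/2, so Q'(-3 + 3*I/2) = 9 - 25*I/2.
P(-3 + 3*I/2) = -77/4 + 429*I/8.

Res(f, -3 + 3*I/2) = (-77/4 + 429*I/8)/(9 - 25*I/2) = -13497/3796 + 968*I/949

Final answer: -13497/3796 + 968*I/949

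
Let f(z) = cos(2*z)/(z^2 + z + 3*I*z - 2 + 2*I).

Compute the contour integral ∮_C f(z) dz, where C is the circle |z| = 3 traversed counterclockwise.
By the residue theorem, ∮_C f(z) dz = 2πi · (sum of the residues of f at the poles inside |z| = 3).

The denominator factors as (z + 1 + I)*(z + 2*I), so the singularities of f are simple poles at z = -1 - I, z = -2*I.
  |-1 - I|² = 2 < 9 = 3², so this pole is inside the contour.
  |-2*I|² = 4 < 9 = 3², so this pole is inside the contour.

With P(z) = cos(2*z) and Q(z) = z^2 + z + 3*I*z - 2 + 2*I, each pole is simple, so Res(f, z₀) = P(z₀)/Q'(z₀) with Q'(z) = 2*z + 1 + 3*I.
  Res(f, -1 - I) = P(-1 - I)/Q'(-1 - I) = (cos(2 + 2*I))/(-1 + I) = (-1/2 - I/2)*cos(2 + 2*I)
  Res(f, -2*I) = P(-2*I)/Q'(-2*I) = (cosh(4))/(1 - I) = (1/2 + I/2)*cosh(4)

Sum of residues inside C: (-1/2 - I/2)*cos(2 + 2*I) + (1/2 + I/2)*cosh(4)
∮_C f(z) dz = 2πi · ((-1/2 - I/2)*cos(2 + 2*I) + (1/2 + I/2)*cosh(4)) = pi*(1 - I)*cos(2 + 2*I) + pi*(-1 + I)*cosh(4)

Final answer: pi*(1 - I)*cos(2 + 2*I) + pi*(-1 + I)*cosh(4)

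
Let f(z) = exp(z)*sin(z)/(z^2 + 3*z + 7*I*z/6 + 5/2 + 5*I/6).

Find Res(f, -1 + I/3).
Write f(z) = P(z)/Q(z) with P(z) = exp(z)*sin(z) and Q(z) = z^2 + 3*z + 7*I*z/6 + 5/2 + 5*I/6.
The denominator factors as Q(z) = (z + 2 + 3*I/2)*(z + 1 - I/3), so z = -1 + I/3 is a simple zero of Q and P is analytic there; z = -1 + I/3 is therefore a simple pole and
  Res(f, z₀) = P(z₀)/Q'(z₀).

Q'(z) = 2*z + 3 + 7*I/6, so Q'(-1 + I/3) = 1 + 11*I/6.
P(-1 + I/3) = -exp(-1 + I/3)*sin(1 - I/3).

Res(f, -1 + I/3) = (-exp(-1 + I/3)*sin(1 - I/3))/(1 + 11*I/6) = (-36/157 + 66*I/157)*exp(-1 + I/3)*sin(1 - I/3)

Final answer: (-36/157 + 66*I/157)*exp(-1 + I/3)*sin(1 - I/3)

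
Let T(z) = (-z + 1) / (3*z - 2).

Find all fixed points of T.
{1/6 - sqrt(13)/6, 1/6 + sqrt(13)/6}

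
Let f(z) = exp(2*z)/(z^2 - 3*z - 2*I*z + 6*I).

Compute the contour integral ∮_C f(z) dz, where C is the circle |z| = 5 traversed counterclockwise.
By the residue theorem, ∮_C f(z) dz = 2πi · (sum of the residues of f at the poles inside |z| = 5).

The denominator factors as (z - 3)*(z - 2*I), so the singularities of f are simple poles at z = 3, z = 2*I.
  |3|² = 9 < 25 = 5², so this pole is inside the contour.
  |2*I|² = 4 < 25 = 5², so this pole is inside the contour.

With P(z) = exp(2*z) and Q(z) = z^2 - 3*z - 2*I*z + 6*I, each pole is simple, so Res(f, z₀) = P(z₀)/Q'(z₀) with Q'(z) = 2*z - 3 - 2*I.
  Res(f, 3) = P(3)/Q'(3) = (exp(6))/(3 - 2*I) = (3/13 + 2*I/13)*exp(6)
  Res(f, 2*I) = P(2*I)/Q'(2*I) = (exp(4*I))/(-3 + 2*I) = (-3/13 - 2*I/13)*exp(4*I)

Sum of residues inside C: (-3/13 - 2*I/13)*exp(4*I) + (3/13 + 2*I/13)*exp(6)
∮_C f(z) dz = 2πi · ((-3/13 - 2*I/13)*exp(4*I) + (3/13 + 2*I/13)*exp(6)) = pi*(4/13 - 6*I/13)*exp(4*I) + pi*(-4/13 + 6*I/13)*exp(6)

Final answer: pi*(4/13 - 6*I/13)*exp(4*I) + pi*(-4/13 + 6*I/13)*exp(6)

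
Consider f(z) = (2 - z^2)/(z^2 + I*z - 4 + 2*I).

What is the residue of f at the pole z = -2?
Write f(z) = P(z)/Q(z) with P(z) = 2 - z^2 and Q(z) = z^2 + I*z - 4 + 2*I.
The denominator factors as Q(z) = (z - 2 + I)*(z + 2), so z = -2 is a simple zero of Q and P is analytic there; z = -2 is therefore a simple pole and
  Res(f, z₀) = P(z₀)/Q'(z₀).

Q'(z) = 2*z + I, so Q'(-2) = -4 + I.
P(-2) = -2.

Res(f, -2) = (-2)/(-4 + I) = 8/17 + 2*I/17

Final answer: 8/17 + 2*I/17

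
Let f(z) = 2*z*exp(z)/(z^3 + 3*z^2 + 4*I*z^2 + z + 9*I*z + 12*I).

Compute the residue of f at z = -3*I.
(54/85 + 12*I/85)*exp(-3*I)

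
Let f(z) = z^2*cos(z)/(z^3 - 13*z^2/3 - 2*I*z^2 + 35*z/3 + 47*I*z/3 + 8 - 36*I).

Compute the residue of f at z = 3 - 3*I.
Write f(z) = P(z)/Q(z) with P(z) = z^2*cos(z) and Q(z) = z^3 - 13*z^2/3 - 2*I*z^2 + 35*z/3 + 47*I*z/3 + 8 - 36*I.
The denominator factors as Q(z) = (z + 2/3 - 3*I)*(z - 2 - 2*I)*(z - 3 + 3*I), so z = 3 - 3*I is a simple zero of Q and P is analytic there; z = 3 - 3*I is therefore a simple pole and
  Res(f, z₀) = P(z₀)/Q'(z₀).

Q'(z) = 3*z^2 - 26*z/3 - 4*I*z + 35/3 + 47*I/3, so Q'(3 - 3*I) = -79/3 - 73*I/3.
P(3 - 3*I) = -18*I*cos(3 - 3*I).

Res(f, 3 - 3*I) = (-18*I*cos(3 - 3*I))/(-79/3 - 73*I/3) = (1971/5785 + 2133*I/5785)*cos(3 - 3*I)

Final answer: (1971/5785 + 2133*I/5785)*cos(3 - 3*I)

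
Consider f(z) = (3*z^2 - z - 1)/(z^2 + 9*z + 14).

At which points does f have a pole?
{-7, -2}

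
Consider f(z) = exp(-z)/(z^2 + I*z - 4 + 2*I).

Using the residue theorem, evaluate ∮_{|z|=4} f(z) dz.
By the residue theorem, ∮_C f(z) dz = 2πi · (sum of the residues of f at the poles inside |z| = 4).

The denominator factors as (z + 2)*(z - 2 + I), so the singularities of f are simple poles at z = -2, z = 2 - I.
  |-2|² = 4 < 16 = 4², so this pole is inside the contour.
  |2 - I|² = 5 < 16 = 4², so this pole is inside the contour.

With P(z) = exp(-z) and Q(z) = z^2 + I*z - 4 + 2*I, each pole is simple, so Res(f, z₀) = P(z₀)/Q'(z₀) with Q'(z) = 2*z + I.
  Res(f, -2) = P(-2)/Q'(-2) = (exp(2))/(-4 + I) = (-4/17 - I/17)*exp(2)
  Res(f, 2 - I) = P(2 - I)/Q'(2 - I) = (exp(-2 + I))/(4 - I) = (4/17 + I/17)*exp(-2 + I)

Sum of residues inside C: (-4/17 - I/17)*exp(2) + (4/17 + I/17)*exp(-2 + I)
∮_C f(z) dz = 2πi · ((-4/17 - I/17)*exp(2) + (4/17 + I/17)*exp(-2 + I)) = pi*(2/17 - 8*I/17)*exp(2) + pi*(-2/17 + 8*I/17)*exp(-2 + I)

Final answer: pi*(2/17 - 8*I/17)*exp(2) + pi*(-2/17 + 8*I/17)*exp(-2 + I)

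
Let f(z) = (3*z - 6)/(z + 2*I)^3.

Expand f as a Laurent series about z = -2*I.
Put w = z - (-2*I), i.e. z = w - 2*I. The denominator is w^3, so it suffices to rewrite the numerator in powers of w.

P(z) = 3*z - 6
P(w - 2*I) = -6 - 6*I + 3*w

Dividing each term by w^3:
  f = (-6 - 6*I)/w^3 + 3/w^2

Substituting back w = z + 2*I:
  f(z) = (-6 - 6*I)/(z + 2*I)^3 + 3/(z + 2*I)^2

The series is finite because the numerator is a polynomial; the negative powers form the principal part.

Final answer: (-6 - 6*I)/(z + 2*I)^3 + 3/(z + 2*I)^2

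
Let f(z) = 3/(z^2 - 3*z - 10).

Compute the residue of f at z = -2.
-3/7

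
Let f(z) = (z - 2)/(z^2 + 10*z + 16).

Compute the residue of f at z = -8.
Write f(z) = P(z)/Q(z) with P(z) = z - 2 and Q(z) = z^2 + 10*z + 16.
The denominator factors as Q(z) = (z + 2)*(z + 8), so z = -8 is a simple zero of Q and P is analytic there; z = -8 is therefore a simple pole and
  Res(f, z₀) = P(z₀)/Q'(z₀).

Q'(z) = 2*z + 10, so Q'(-8) = -6.
P(-8) = -10.

Res(f, -8) = (-10)/(-6) = 5/3

Final answer: 5/3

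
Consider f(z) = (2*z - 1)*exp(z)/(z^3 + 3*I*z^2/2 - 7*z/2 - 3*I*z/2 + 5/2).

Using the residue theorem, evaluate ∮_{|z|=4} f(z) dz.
By the residue theorem, ∮_C f(z) dz = 2πi · (sum of the residues of f at the poles inside |z| = 4).

The denominator factors as (z + 2 + I)*(z - 1 + I/2)*(z - 1), so the singularities of f are simple poles at z = -2 - I, z = 1 - I/2, z = 1.
  |-2 - I|² = 5 < 16 = 4², so this pole is inside the contour.
  |1 - I/2|² = 5/4 < 16 = 4², so this pole is inside the contour.
  |1|² = 1 < 16 = 4², so this pole is inside the contour.

With P(z) = (2*z - 1)*exp(z) and Q(z) = z^3 + 3*I*z^2/2 - 7*z/2 - 3*I*z/2 + 5/2, each pole is simple, so Res(f, z₀) = P(z₀)/Q'(z₀) with Q'(z) = 3*z^2 + 3*I*z - 7/2 - 3*I/2.
  Res(f, -2 - I) = P(-2 - I)/Q'(-2 - I) = ((-5 - 2*I)*exp(-2 - I))/(17/2 + 9*I/2) = (-103/185 + 11*I/185)*exp(-2 - I)
  Res(f, 1 - I/2) = P(1 - I/2)/Q'(1 - I/2) = ((1 - I)*exp(1 - I/2))/(1/4 - 3*I/2) = (28/37 + 20*I/37)*exp(1 - I/2)
  Res(f, 1) = P(1)/Q'(1) = (exp(1))/(-1/2 + 3*I/2) = exp(1)*(-1/5 - 3*I/5)

Sum of residues inside C: exp(1)*(-1/5 - 3*I/5) + (-103/185 + 11*I/185)*exp(-2 - I) + (28/37 + 20*I/37)*exp(1 - I/2)
∮_C f(z) dz = 2πi · (exp(1)*(-1/5 - 3*I/5) + (-103/185 + 11*I/185)*exp(-2 - I) + (28/37 + 20*I/37)*exp(1 - I/2)) = exp(1)*pi*(6/5 - 2*I/5) + pi*(-22/185 - 206*I/185)*exp(-2 - I) + pi*(-40/37 + 56*I/37)*exp(1 - I/2)

Final answer: exp(1)*pi*(6/5 - 2*I/5) + pi*(-22/185 - 206*I/185)*exp(-2 - I) + pi*(-40/37 + 56*I/37)*exp(1 - I/2)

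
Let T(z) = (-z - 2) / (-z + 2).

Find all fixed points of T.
T(z) = z means -z - 2 = z*(-z + 2), i.e.
  -z^2 + 3*z + 2 = 0.
Discriminant: (3)^2 - 4*(-1)*(2) = 17, so the roots are real.
  z = (-3 ± sqrt(17))/(2*(-1))
Fixed points: {3/2 - sqrt(17)/2, 3/2 + sqrt(17)/2}

Final answer: {3/2 - sqrt(17)/2, 3/2 + sqrt(17)/2}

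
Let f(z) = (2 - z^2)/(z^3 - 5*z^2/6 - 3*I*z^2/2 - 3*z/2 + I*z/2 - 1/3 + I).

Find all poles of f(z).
{-2/3, I, 3/2 + I/2}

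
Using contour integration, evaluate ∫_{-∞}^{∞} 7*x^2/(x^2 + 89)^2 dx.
Let f(z) = 7*z^2/(z^2 + 89)^2. The denominator has no real zeros and deg Q - deg P = 2 ≥ 2, so the integral of f over the upper semicircle |z| = R tends to 0 as R → ∞. Closing the contour in the upper half-plane,
  ∫_{-∞}^{∞} f(x) dx = 2πi · Σ Res(f, z_k)  over the poles with Im z_k > 0.

Zeros of the denominator: z^2 + 89 = 0 gives z = ±sqrt(89)*I.
Upper half-plane: z = sqrt(89)*I (a pole of order 2).

Write f(z) = g(z)/(z - sqrt(89)*I)^2 with g(z) = 7*z^2/(z + sqrt(89)*I)^2. For a double pole, Res(f, z₀) = g'(z₀):
  g'(z) = 14*sqrt(89)*I*z/(z + sqrt(89)*I)^3
  Res(f, sqrt(89)*I) = g'(sqrt(89)*I) = -7*sqrt(89)*I/356

∫_{-∞}^{∞} f(x) dx = 2πi · (-7*sqrt(89)*I/356) = 7*sqrt(89)*pi/178

Final answer: 7*sqrt(89)*pi/178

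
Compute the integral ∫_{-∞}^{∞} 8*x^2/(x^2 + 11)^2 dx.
Let f(z) = 8*z^2/(z^2 + 11)^2. The denominator has no real zeros and deg Q - deg P = 2 ≥ 2, so the integral of f over the upper semicircle |z| = R tends to 0 as R → ∞. Closing the contour in the upper half-plane,
  ∫_{-∞}^{∞} f(x) dx = 2πi · Σ Res(f, z_k)  over the poles with Im z_k > 0.

Zeros of the denominator: z^2 + 11 = 0 gives z = ±sqrt(11)*I.
Upper half-plane: z = sqrt(11)*I (a pole of order 2).

Write f(z) = g(z)/(z - sqrt(11)*I)^2 with g(z) = 8*z^2/(z + sqrt(11)*I)^2. For a double pole, Res(f, z₀) = g'(z₀):
  g'(z) = 16*sqrt(11)*I*z/(z + sqrt(11)*I)^3
  Res(f, sqrt(11)*I) = g'(sqrt(11)*I) = -2*sqrt(11)*I/11

∫_{-∞}^{∞} f(x) dx = 2πi · (-2*sqrt(11)*I/11) = 4*sqrt(11)*pi/11

Final answer: 4*sqrt(11)*pi/11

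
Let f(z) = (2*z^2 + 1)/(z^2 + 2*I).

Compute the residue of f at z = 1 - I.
Write f(z) = P(z)/Q(z) with P(z) = 2*z^2 + 1 and Q(z) = z^2 + 2*I.
The denominator factors as Q(z) = (z + 1 - I)*(z - 1 + I), so z = 1 - I is a simple zero of Q and P is analytic there; z = 1 - I is therefore a simple pole and
  Res(f, z₀) = P(z₀)/Q'(z₀).

Q'(z) = 2*z, so Q'(1 - I) = 2 - 2*I.
P(1 - I) = 1 - 4*I.

Res(f, 1 - I) = (1 - 4*I)/(2 - 2*I) = 5/4 - 3*I/4

Final answer: 5/4 - 3*I/4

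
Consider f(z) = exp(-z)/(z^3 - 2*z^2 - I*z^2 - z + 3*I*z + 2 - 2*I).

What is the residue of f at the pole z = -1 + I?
Write f(z) = P(z)/Q(z) with P(z) = exp(-z) and Q(z) = z^3 - 2*z^2 - I*z^2 - z + 3*I*z + 2 - 2*I.
The denominator factors as Q(z) = (z - 2)*(z - 1)*(z + 1 - I), so z = -1 + I is a simple zero of Q and P is analytic there; z = -1 + I is therefore a simple pole and
  Res(f, z₀) = P(z₀)/Q'(z₀).

Q'(z) = 3*z^2 - 4*z - 2*I*z - 1 + 3*I, so Q'(-1 + I) = 5 - 5*I.
P(-1 + I) = exp(1 - I).

Res(f, -1 + I) = (exp(1 - I))/(5 - 5*I) = (1/10 + I/10)*exp(1 - I)

Final answer: (1/10 + I/10)*exp(1 - I)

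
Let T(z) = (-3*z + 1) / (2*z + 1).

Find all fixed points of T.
{-sqrt(6)/2 - 1, -1 + sqrt(6)/2}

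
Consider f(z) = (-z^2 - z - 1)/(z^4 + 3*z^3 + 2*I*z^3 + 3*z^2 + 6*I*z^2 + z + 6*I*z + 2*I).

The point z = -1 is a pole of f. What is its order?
3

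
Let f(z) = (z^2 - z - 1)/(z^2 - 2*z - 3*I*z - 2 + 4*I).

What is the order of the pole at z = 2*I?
Factor the denominator:
  z^2 - 2*z - 3*I*z - 2 + 4*I = (z - 2*I)*(z - 2 - I)

The numerator P(z) = z^2 - z - 1 has P(2*I) = -5 - 2*I ≠ 0, so no factor of (z - 2*I) cancels.
Near z = 2*I we can therefore write f(z) = g(z)/(z - 2*I) with g analytic at 2*I and g(2*I) ≠ 0 (g is the numerator divided by the remaining denominator factors).

Hence z = 2*I is a pole of order 1.

Final answer: 1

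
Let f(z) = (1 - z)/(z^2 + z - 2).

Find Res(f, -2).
Write f(z) = P(z)/Q(z) with P(z) = 1 - z and Q(z) = z^2 + z - 2.
The denominator factors as Q(z) = (z + 2)*(z - 1), so z = -2 is a simple zero of Q and P is analytic there; z = -2 is therefore a simple pole and
  Res(f, z₀) = P(z₀)/Q'(z₀).

Q'(z) = 2*z + 1, so Q'(-2) = -3.
P(-2) = 3.

Res(f, -2) = (3)/(-3) = -1

Final answer: -1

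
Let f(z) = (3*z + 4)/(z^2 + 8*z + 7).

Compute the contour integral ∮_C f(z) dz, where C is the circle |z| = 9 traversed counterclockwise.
By the residue theorem, ∮_C f(z) dz = 2πi · (sum of the residues of f at the poles inside |z| = 9).

The denominator factors as (z + 7)*(z + 1), so the singularities of f are simple poles at z = -7, z = -1.
  |-7|² = 49 < 81 = 9², so this pole is inside the contour.
  |-1|² = 1 < 81 = 9², so this pole is inside the contour.

With P(z) = 3*z + 4 and Q(z) = z^2 + 8*z + 7, each pole is simple, so Res(f, z₀) = P(z₀)/Q'(z₀) with Q'(z) = 2*z + 8.
  Res(f, -7) = P(-7)/Q'(-7) = (-17)/(-6) = 17/6
  Res(f, -1) = P(-1)/Q'(-1) = (1)/(6) = 1/6

Sum of residues inside C: 3
∮_C f(z) dz = 2πi · (3) = 6*I*pi

Final answer: 6*I*pi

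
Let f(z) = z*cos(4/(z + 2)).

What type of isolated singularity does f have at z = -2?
Let u = z + 2. Then
  cos(4/u) = Σ_{k≥0} (-1)^k (4)^(2k)/((2k)!·u^(2k)) = 1 - 8/u^2 + 32/(3*u^4) + ...
which has infinitely many negative powers of u, so cos(4/(z + 2)) has an essential singularity at z = -2.
The extra factor z is a nonzero polynomial; if the product had at most a pole at z = -2, dividing by that polynomial would leave cos(4/(z + 2)) with at most a pole too — contradiction. (Equivalently, the product's Laurent series still has infinitely many negative powers.)
So the singularity is essential.

Final answer: essential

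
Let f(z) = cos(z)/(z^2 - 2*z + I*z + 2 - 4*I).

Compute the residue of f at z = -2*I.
(-2/13 + 3*I/13)*cosh(2)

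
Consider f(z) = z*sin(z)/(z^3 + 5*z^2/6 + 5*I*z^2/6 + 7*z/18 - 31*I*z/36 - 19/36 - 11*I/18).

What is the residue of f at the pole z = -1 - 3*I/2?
Write f(z) = P(z)/Q(z) with P(z) = z*sin(z) and Q(z) = z^3 + 5*z^2/6 + 5*I*z^2/6 + 7*z/18 - 31*I*z/36 - 19/36 - 11*I/18.
The denominator factors as Q(z) = (z + 1 + 3*I/2)*(z - 2/3 - I/3)*(z + 1/2 - I/3), so z = -1 - 3*I/2 is a simple zero of Q and P is analytic there; z = -1 - 3*I/2 is therefore a simple pole and
  Res(f, z₀) = P(z₀)/Q'(z₀).

Q'(z) = 3*z^2 + 5*z/3 + 5*I*z/3 + 7/18 - 31*I/36, so Q'(-1 - 3*I/2) = -91/36 + 143*I/36.
P(-1 - 3*I/2) = (1 + 3*I/2)*sin(1 + 3*I/2).

Res(f, -1 - 3*I/2) = ((1 + 3*I/2)*sin(1 + 3*I/2))/(-91/36 + 143*I/36) = (171/1105 - 387*I/1105)*sin(1 + 3*I/2)

Final answer: (171/1105 - 387*I/1105)*sin(1 + 3*I/2)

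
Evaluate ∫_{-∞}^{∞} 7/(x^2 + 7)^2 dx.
Let f(z) = 7/(z^2 + 7)^2. The denominator has no real zeros and deg Q - deg P = 4 ≥ 2, so the integral of f over the upper semicircle |z| = R tends to 0 as R → ∞. Closing the contour in the upper half-plane,
  ∫_{-∞}^{∞} f(x) dx = 2πi · Σ Res(f, z_k)  over the poles with Im z_k > 0.

Zeros of the denominator: z^2 + 7 = 0 gives z = ±sqrt(7)*I.
Upper half-plane: z = sqrt(7)*I (a pole of order 2).

Write f(z) = g(z)/(z - sqrt(7)*I)^2 with g(z) = 7/(z + sqrt(7)*I)^2. For a double pole, Res(f, z₀) = g'(z₀):
  g'(z) = -14/(z + sqrt(7)*I)^3
  Res(f, sqrt(7)*I) = g'(sqrt(7)*I) = -sqrt(7)*I/28

∫_{-∞}^{∞} f(x) dx = 2πi · (-sqrt(7)*I/28) = sqrt(7)*pi/14

Final answer: sqrt(7)*pi/14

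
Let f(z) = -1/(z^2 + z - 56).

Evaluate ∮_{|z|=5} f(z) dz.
By the residue theorem, ∮_C f(z) dz = 2πi · (sum of the residues of f at the poles inside |z| = 5).

The denominator factors as (z - 7)*(z + 8), so the singularities of f are simple poles at z = 7, z = -8.
  |7|² = 49 > 25 = 5², so this pole is outside the contour.
  |-8|² = 64 > 25 = 5², so this pole is outside the contour.

No pole lies inside the contour, so f is analytic on and inside C and the integral is 0 (Cauchy's theorem).

Final answer: 0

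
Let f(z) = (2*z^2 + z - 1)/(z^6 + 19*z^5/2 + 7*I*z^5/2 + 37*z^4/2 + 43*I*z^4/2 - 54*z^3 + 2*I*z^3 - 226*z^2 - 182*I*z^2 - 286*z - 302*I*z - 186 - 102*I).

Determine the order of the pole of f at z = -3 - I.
4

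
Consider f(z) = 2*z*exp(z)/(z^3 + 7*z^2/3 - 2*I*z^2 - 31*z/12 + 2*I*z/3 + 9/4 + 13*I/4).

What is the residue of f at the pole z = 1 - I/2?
Write f(z) = P(z)/Q(z) with P(z) = 2*z*exp(z) and Q(z) = z^3 + 7*z^2/3 - 2*I*z^2 - 31*z/12 + 2*I*z/3 + 9/4 + 13*I/4.
The denominator factors as Q(z) = (z + 1/3 - I)*(z + 3 - 3*I/2)*(z - 1 + I/2), so z = 1 - I/2 is a simple zero of Q and P is analytic there; z = 1 - I/2 is therefore a simple pole and
  Res(f, z₀) = P(z₀)/Q'(z₀).

Q'(z) = 3*z^2 + 14*z/3 - 4*I*z - 31/12 + 2*I/3, so Q'(1 - I/2) = 7/3 - 26*I/3.
P(1 - I/2) = (2 - I)*exp(1 - I/2).

Res(f, 1 - I/2) = ((2 - I)*exp(1 - I/2))/(7/3 - 26*I/3) = (24/145 + 27*I/145)*exp(1 - I/2)

Final answer: (24/145 + 27*I/145)*exp(1 - I/2)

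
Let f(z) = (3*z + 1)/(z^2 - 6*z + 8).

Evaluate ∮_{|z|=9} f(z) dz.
6*I*pi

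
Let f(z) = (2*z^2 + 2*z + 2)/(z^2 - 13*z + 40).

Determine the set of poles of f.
The singularities of f are the zeros of the denominator. Factoring,
  z^2 - 13*z + 40 = (z - 5)*(z - 8)
so the candidates are z = 5, z = 8.

Check the numerator P(z) = 2*z^2 + 2*z + 2 at each one:
  P(5) = 62 ≠ 0, so z = 5 is a (simple) pole.
  P(8) = 146 ≠ 0, so z = 8 is a (simple) pole.

Poles of f: {5, 8}

Final answer: {5, 8}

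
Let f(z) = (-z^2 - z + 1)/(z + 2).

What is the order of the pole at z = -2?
1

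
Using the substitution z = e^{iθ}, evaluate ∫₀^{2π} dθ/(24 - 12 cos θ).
Call the integral J. The integrand is 2π-periodic and we integrate over a full period, so shifting θ does not change the value (θ → θ + π flips the sign of the trig term). Hence
  J = ∫₀^{2π} dθ/(24 + 12 cos θ).
Put z = e^{iθ}: then cos θ = (z + 1/z)/2, dθ = dz/(iz), and z runs once counterclockwise around |z| = 1:
  J = ∮_{|z|=1} 1/(24 + 12*(z + 1/z)/2) · dz/(iz) = (2/i) ∮_{|z|=1} dz/(12*z^2 + 48*z + 12).
The roots of 12*z^2 + 48*z + 12 are z = (-24 ± sqrt(24^2 - 12^2))/12, with sqrt(432) = 12*sqrt(3); their product is 1, so only z₊ = -2 + sqrt(3) lies inside the unit circle (z₋ = -2 - sqrt(3) lies outside).
z₊ is a simple zero of q(z) = 12*z^2 + 48*z + 12, so Res(1/q, z₊) = 1/q'(z₊) with q'(z) = 24*z + 48; and q'(z₊) = 12*(z₊ - z₋) = 24*sqrt(3).
Therefore J = (2/i) · 2πi · 1/(24*sqrt(3)) = 2*pi/(12*sqrt(3)) = sqrt(3)*pi/18

Final answer: sqrt(3)*pi/18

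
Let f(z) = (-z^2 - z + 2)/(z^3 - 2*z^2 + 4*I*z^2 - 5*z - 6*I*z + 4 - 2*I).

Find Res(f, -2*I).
Write f(z) = P(z)/Q(z) with P(z) = -z^2 - z + 2 and Q(z) = z^3 - 2*z^2 + 4*I*z^2 - 5*z - 6*I*z + 4 - 2*I.
The denominator factors as Q(z) = (z + I)*(z - 2 + I)*(z + 2*I), so z = -2*I is a simple zero of Q and P is analytic there; z = -2*I is therefore a simple pole and
  Res(f, z₀) = P(z₀)/Q'(z₀).

Q'(z) = 3*z^2 - 4*z + 8*I*z - 5 - 6*I, so Q'(-2*I) = -1 + 2*I.
P(-2*I) = 6 + 2*I.

Res(f, -2*I) = (6 + 2*I)/(-1 + 2*I) = -2/5 - 14*I/5

Final answer: -2/5 - 14*I/5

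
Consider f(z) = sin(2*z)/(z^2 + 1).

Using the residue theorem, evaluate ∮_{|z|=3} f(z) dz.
2*I*pi*sinh(2)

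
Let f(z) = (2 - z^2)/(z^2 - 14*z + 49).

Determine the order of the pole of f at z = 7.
Factor the denominator:
  z^2 - 14*z + 49 = (z - 7)^2

The numerator P(z) = 2 - z^2 has P(7) = -47 ≠ 0, so no factor of (z - 7) cancels.
Near z = 7 we can therefore write f(z) = g(z)/(z - 7)^2 with g analytic at 7 and g(7) ≠ 0 (g is just the numerator).

Hence z = 7 is a pole of order 2.

Final answer: 2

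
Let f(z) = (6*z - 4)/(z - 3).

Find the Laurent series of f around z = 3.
Put w = z - (3), i.e. z = w + 3. The denominator is w, so it suffices to rewrite the numerator in powers of w.

P(z) = 6*z - 4
P(w + 3) = 14 + 6*w

Dividing each term by w:
  f = 14/w + 6

Substituting back w = z - 3:
  f(z) = 14/(z - 3) + 6

The series is finite because the numerator is a polynomial; the negative powers form the principal part, and the coefficient of 1/(z - 3) gives Res(f, 3) = 14.

Final answer: 14/(z - 3) + 6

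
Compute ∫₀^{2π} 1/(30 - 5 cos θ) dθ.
Call the integral J. The integrand is 2π-periodic and we integrate over a full period, so shifting θ does not change the value (θ → θ + π flips the sign of the trig term). Hence
  J = ∫₀^{2π} dθ/(30 + 5 cos θ).
Put z = e^{iθ}: then cos θ = (z + 1/z)/2, dθ = dz/(iz), and z runs once counterclockwise around |z| = 1:
  J = ∮_{|z|=1} 1/(30 + 5*(z + 1/z)/2) · dz/(iz) = (2/i) ∮_{|z|=1} dz/(5*z^2 + 60*z + 5).
The roots of 5*z^2 + 60*z + 5 are z = (-30 ± sqrt(30^2 - 5^2))/5, with sqrt(875) = 5*sqrt(35); their product is 1, so only z₊ = -6 + sqrt(35) lies inside the unit circle (z₋ = -6 - sqrt(35) lies outside).
z₊ is a simple zero of q(z) = 5*z^2 + 60*z + 5, so Res(1/q, z₊) = 1/q'(z₊) with q'(z) = 10*z + 60; and q'(z₊) = 5*(z₊ - z₋) = 10*sqrt(35).
Therefore J = (2/i) · 2πi · 1/(10*sqrt(35)) = 2*pi/(5*sqrt(35)) = 2*sqrt(35)*pi/175

Final answer: 2*sqrt(35)*pi/175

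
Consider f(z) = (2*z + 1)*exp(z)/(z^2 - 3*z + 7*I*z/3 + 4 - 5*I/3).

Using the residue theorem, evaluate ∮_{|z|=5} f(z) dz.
By the residue theorem, ∮_C f(z) dz = 2πi · (sum of the residues of f at the poles inside |z| = 5).

The denominator factors as (z - 1 - 2*I/3)*(z - 2 + 3*I), so the singularities of f are simple poles at z = 1 + 2*I/3, z = 2 - 3*I.
  |1 + 2*I/3|² = 13/9 < 25 = 5², so this pole is inside the contour.
  |2 - 3*I|² = 13 < 25 = 5², so this pole is inside the contour.

With P(z) = (2*z + 1)*exp(z) and Q(z) = z^2 - 3*z + 7*I*z/3 + 4 - 5*I/3, each pole is simple, so Res(f, z₀) = P(z₀)/Q'(z₀) with Q'(z) = 2*z - 3 + 7*I/3.
  Res(f, 1 + 2*I/3) = P(1 + 2*I/3)/Q'(1 + 2*I/3) = ((3 + 4*I/3)*exp(1 + 2*I/3))/(-1 + 11*I/3) = (17/130 - 111*I/130)*exp(1 + 2*I/3)
  Res(f, 2 - 3*I) = P(2 - 3*I)/Q'(2 - 3*I) = ((5 - 6*I)*exp(2 - 3*I))/(1 - 11*I/3) = (243/130 + 111*I/130)*exp(2 - 3*I)

Sum of residues inside C: (243/130 + 111*I/130)*exp(2 - 3*I) + (17/130 - 111*I/130)*exp(1 + 2*I/3)
∮_C f(z) dz = 2πi · ((243/130 + 111*I/130)*exp(2 - 3*I) + (17/130 - 111*I/130)*exp(1 + 2*I/3)) = pi*(-111/65 + 243*I/65)*exp(2 - 3*I) + pi*(111/65 + 17*I/65)*exp(1 + 2*I/3)

Final answer: pi*(-111/65 + 243*I/65)*exp(2 - 3*I) + pi*(111/65 + 17*I/65)*exp(1 + 2*I/3)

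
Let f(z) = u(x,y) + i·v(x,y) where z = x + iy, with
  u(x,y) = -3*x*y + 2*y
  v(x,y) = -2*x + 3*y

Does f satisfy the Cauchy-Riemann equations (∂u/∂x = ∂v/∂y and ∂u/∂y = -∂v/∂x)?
∂u/∂x = -3*y
∂v/∂y = 3
∂u/∂y = 2 - 3*x
∂v/∂x = -2
∂u/∂x ≠ ∂v/∂y and ∂u/∂y ≠ -∂v/∂x; the Cauchy-Riemann equations are not satisfied, so f is not analytic.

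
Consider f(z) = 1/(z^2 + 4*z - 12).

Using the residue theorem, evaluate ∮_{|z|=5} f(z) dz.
By the residue theorem, ∮_C f(z) dz = 2πi · (sum of the residues of f at the poles inside |z| = 5).

The denominator factors as (z + 6)*(z - 2), so the singularities of f are simple poles at z = -6, z = 2.
  |-6|² = 36 > 25 = 5², so this pole is outside the contour.
  |2|² = 4 < 25 = 5², so this pole is inside the contour.

With P(z) = 1 and Q(z) = z^2 + 4*z - 12, each pole is simple, so Res(f, z₀) = P(z₀)/Q'(z₀) with Q'(z) = 2*z + 4.
  Res(f, 2) = P(2)/Q'(2) = (1)/(8) = 1/8

∮_C f(z) dz = 2πi · (1/8) = I*pi/4

Final answer: I*pi/4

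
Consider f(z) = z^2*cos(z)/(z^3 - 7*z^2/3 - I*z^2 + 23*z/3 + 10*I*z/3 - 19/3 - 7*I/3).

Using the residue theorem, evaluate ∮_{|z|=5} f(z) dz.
By the residue theorem, ∮_C f(z) dz = 2πi · (sum of the residues of f at the poles inside |z| = 5).

The denominator factors as (z - 1 + 2*I)*(z - 1)*(z - 1/3 - 3*I), so the singularities of f are simple poles at z = 1 - 2*I, z = 1, z = 1/3 + 3*I.
  |1 - 2*I|² = 5 < 25 = 5², so this pole is inside the contour.
  |1|² = 1 < 25 = 5², so this pole is inside the contour.
  |1/3 + 3*I|² = 82/9 < 25 = 5², so this pole is inside the contour.

With P(z) = z^2*cos(z) and Q(z) = z^3 - 7*z^2/3 - I*z^2 + 23*z/3 + 10*I*z/3 - 19/3 - 7*I/3, each pole is simple, so Res(f, z₀) = P(z₀)/Q'(z₀) with Q'(z) = 3*z^2 - 14*z/3 - 2*I*z + 23/3 + 10*I/3.
  Res(f, 1 - 2*I) = P(1 - 2*I)/Q'(1 - 2*I) = ((-3 - 4*I)*cos(1 - 2*I))/(-10 - 4*I/3) = (159/458 + 81*I/229)*cos(1 - 2*I)
  Res(f, 1) = P(1)/Q'(1) = (cos(1))/(6 + 4*I/3) = (27/170 - 3*I/85)*cos(1)
  Res(f, 1/3 + 3*I) = P(1/3 + 3*I)/Q'(1/3 + 3*I) = ((-80/9 + 2*I)*cos(1/3 + 3*I))/(-131/9 - 16*I/3) = (9616/19465 - 6198*I/19465)*cos(1/3 + 3*I)

Sum of residues inside C: (9616/19465 - 6198*I/19465)*cos(1/3 + 3*I) + (27/170 - 3*I/85)*cos(1) + (159/458 + 81*I/229)*cos(1 - 2*I)
∮_C f(z) dz = 2πi · ((9616/19465 - 6198*I/19465)*cos(1/3 + 3*I) + (27/170 - 3*I/85)*cos(1) + (159/458 + 81*I/229)*cos(1 - 2*I)) = pi*(-162/229 + 159*I/229)*cos(1 - 2*I) + pi*(6/85 + 27*I/85)*cos(1) + pi*(12396/19465 + 19232*I/19465)*cos(1/3 + 3*I)

Final answer: pi*(-162/229 + 159*I/229)*cos(1 - 2*I) + pi*(6/85 + 27*I/85)*cos(1) + pi*(12396/19465 + 19232*I/19465)*cos(1/3 + 3*I)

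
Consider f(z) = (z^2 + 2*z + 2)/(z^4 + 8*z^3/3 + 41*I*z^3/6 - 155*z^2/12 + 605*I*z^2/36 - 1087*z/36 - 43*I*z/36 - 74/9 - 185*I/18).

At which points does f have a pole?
The singularities of f are the zeros of the denominator. Factoring,
  z^4 + 8*z^3/3 + 41*I*z^3/6 - 155*z^2/12 + 605*I*z^2/36 - 1087*z/36 - 43*I*z/36 - 74/9 - 185*I/18 = (z - 1/3 + 3*I)*(z + 1/2 + I/2)*(z + 1/2 + 3*I)*(z + 2 + I/3)
so the candidates are z = 1/3 - 3*I, z = -1/2 - I/2, z = -1/2 - 3*I, z = -2 - I/3.

Check the numerator P(z) = z^2 + 2*z + 2 at each one:
  P(1/3 - 3*I) = -56/9 - 8*I ≠ 0, so z = 1/3 - 3*I is a (simple) pole.
  P(-1/2 - I/2) = 1 - I/2 ≠ 0, so z = -1/2 - I/2 is a (simple) pole.
  P(-1/2 - 3*I) = -31/4 - 3*I ≠ 0, so z = -1/2 - 3*I is a (simple) pole.
  P(-2 - I/3) = 17/9 + 2*I/3 ≠ 0, so z = -2 - I/3 is a (simple) pole.

Poles of f: {-2 - I/3, -1/2 - 3*I, -1/2 - I/2, 1/3 - 3*I}

Final answer: {-2 - I/3, -1/2 - 3*I, -1/2 - I/2, 1/3 - 3*I}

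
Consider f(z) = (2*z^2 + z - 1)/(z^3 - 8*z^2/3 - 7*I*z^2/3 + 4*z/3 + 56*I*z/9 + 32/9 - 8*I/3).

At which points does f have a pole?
The singularities of f are the zeros of the denominator. Factoring,
  z^3 - 8*z^2/3 - 7*I*z^2/3 + 4*z/3 + 56*I*z/9 + 32/9 - 8*I/3 = (z - 2 + 2*I/3)*(z - I)*(z - 2/3 - 2*I)
so the candidates are z = 2 - 2*I/3, z = I, z = 2/3 + 2*I.

Check the numerator P(z) = 2*z^2 + z - 1 at each one:
  P(2 - 2*I/3) = 73/9 - 6*I ≠ 0, so z = 2 - 2*I/3 is a (simple) pole.
  P(I) = -3 + I ≠ 0, so z = I is a (simple) pole.
  P(2/3 + 2*I) = -67/9 + 22*I/3 ≠ 0, so z = 2/3 + 2*I is a (simple) pole.

Poles of f: {I, 2/3 + 2*I, 2 - 2*I/3}

Final answer: {I, 2/3 + 2*I, 2 - 2*I/3}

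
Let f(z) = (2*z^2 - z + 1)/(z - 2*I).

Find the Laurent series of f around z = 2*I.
Put w = z - (2*I), i.e. z = w + 2*I. The denominator is w, so it suffices to rewrite the numerator in powers of w.

P(z) = 2*z^2 - z + 1
P(w + 2*I) = -7 - 2*I + (-1 + 8*I)*w + 2*w^2

Dividing each term by w:
  f = (-7 - 2*I)/w - 1 + 8*I + 2*w

Substituting back w = z - 2*I:
  f(z) = (-7 - 2*I)/(z - 2*I) - 1 + 8*I + 2*(z - 2*I)

The series is finite because the numerator is a polynomial; the negative powers form the principal part, and the coefficient of 1/(z - 2*I) gives Res(f, 2*I) = -7 - 2*I.

Final answer: (-7 - 2*I)/(z - 2*I) - 1 + 8*I + 2*(z - 2*I)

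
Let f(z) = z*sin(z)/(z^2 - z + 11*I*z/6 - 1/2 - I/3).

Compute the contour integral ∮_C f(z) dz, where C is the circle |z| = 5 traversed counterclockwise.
pi*(-28/85 + 24*I/85)*sinh(1/3) + pi*(24/85 + 198*I/85)*sin(1 - 3*I/2)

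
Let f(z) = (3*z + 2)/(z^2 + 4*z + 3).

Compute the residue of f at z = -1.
Write f(z) = P(z)/Q(z) with P(z) = 3*z + 2 and Q(z) = z^2 + 4*z + 3.
The denominator factors as Q(z) = (z + 3)*(z + 1), so z = -1 is a simple zero of Q and P is analytic there; z = -1 is therefore a simple pole and
  Res(f, z₀) = P(z₀)/Q'(z₀).

Q'(z) = 2*z + 4, so Q'(-1) = 2.
P(-1) = -1.

Res(f, -1) = (-1)/(2) = -1/2

Final answer: -1/2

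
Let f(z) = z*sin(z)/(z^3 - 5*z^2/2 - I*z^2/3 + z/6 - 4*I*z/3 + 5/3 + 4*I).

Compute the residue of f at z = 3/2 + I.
Write f(z) = P(z)/Q(z) with P(z) = z*sin(z) and Q(z) = z^3 - 5*z^2/2 - I*z^2/3 + z/6 - 4*I*z/3 + 5/3 + 4*I.
The denominator factors as Q(z) = (z - 3/2 - I)*(z + 1 + 2*I/3)*(z - 2), so z = 3/2 + I is a simple zero of Q and P is analytic there; z = 3/2 + I is therefore a simple pole and
  Res(f, z₀) = P(z₀)/Q'(z₀).

Q'(z) = 3*z^2 - 5*z - 2*I*z/3 + 1/6 - 4*I/3, so Q'(3/2 + I) = -35/12 + 5*I/3.
P(3/2 + I) = (3/2 + I)*sin(3/2 + I).

Res(f, 3/2 + I) = ((3/2 + I)*sin(3/2 + I))/(-35/12 + 5*I/3) = (-6/25 - 12*I/25)*sin(3/2 + I)

Final answer: (-6/25 - 12*I/25)*sin(3/2 + I)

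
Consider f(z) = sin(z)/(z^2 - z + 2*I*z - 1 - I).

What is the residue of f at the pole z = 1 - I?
Write f(z) = P(z)/Q(z) with P(z) = sin(z) and Q(z) = z^2 - z + 2*I*z - 1 - I.
The denominator factors as Q(z) = (z + I)*(z - 1 + I), so z = 1 - I is a simple zero of Q and P is analytic there; z = 1 - I is therefore a simple pole and
  Res(f, z₀) = P(z₀)/Q'(z₀).

Q'(z) = 2*z - 1 + 2*I, so Q'(1 - I) = 1.
P(1 - I) = sin(1 - I).

Res(f, 1 - I) = (sin(1 - I))/(1) = sin(1 - I)

Final answer: sin(1 - I)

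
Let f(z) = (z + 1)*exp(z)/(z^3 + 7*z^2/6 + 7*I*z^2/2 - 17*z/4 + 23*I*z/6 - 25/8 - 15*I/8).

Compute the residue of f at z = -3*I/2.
Write f(z) = P(z)/Q(z) with P(z) = (z + 1)*exp(z) and Q(z) = z^3 + 7*z^2/6 + 7*I*z^2/2 - 17*z/4 + 23*I*z/6 - 25/8 - 15*I/8.
The denominator factors as Q(z) = (z + 3*I/2)*(z + 3/2 + I/2)*(z - 1/3 + 3*I/2), so z = -3*I/2 is a simple zero of Q and P is analytic there; z = -3*I/2 is therefore a simple pole and
  Res(f, z₀) = P(z₀)/Q'(z₀).

Q'(z) = 3*z^2 + 7*z/3 + 7*I*z - 17/4 + 23*I/6, so Q'(-3*I/2) = -1/2 + I/3.
P(-3*I/2) = (1 - 3*I/2)*exp(-3*I/2).

Res(f, -3*I/2) = ((1 - 3*I/2)*exp(-3*I/2))/(-1/2 + I/3) = (-36/13 + 15*I/13)*exp(-3*I/2)

Final answer: (-36/13 + 15*I/13)*exp(-3*I/2)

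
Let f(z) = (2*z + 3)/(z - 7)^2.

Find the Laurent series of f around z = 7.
Put w = z - (7), i.e. z = w + 7. The denominator is w^2, so it suffices to rewrite the numerator in powers of w.

P(z) = 2*z + 3
P(w + 7) = 17 + 2*w

Dividing each term by w^2:
  f = 17/w^2 + 2/w

Substituting back w = z - 7:
  f(z) = 17/(z - 7)^2 + 2/(z - 7)

The series is finite because the numerator is a polynomial; the negative powers form the principal part, and the coefficient of 1/(z - 7) gives Res(f, 7) = 2.

Final answer: 17/(z - 7)^2 + 2/(z - 7)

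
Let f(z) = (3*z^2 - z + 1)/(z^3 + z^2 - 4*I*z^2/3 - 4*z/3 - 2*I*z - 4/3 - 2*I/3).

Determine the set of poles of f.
The singularities of f are the zeros of the denominator. Factoring,
  z^3 + z^2 - 4*I*z^2/3 - 4*z/3 - 2*I*z - 4/3 - 2*I/3 = (z + 1 - I/3)*(z - 1 - I)*(z + 1)
so the candidates are z = -1 + I/3, z = 1 + I, z = -1.

Check the numerator P(z) = 3*z^2 - z + 1 at each one:
  P(-1 + I/3) = 14/3 - 7*I/3 ≠ 0, so z = -1 + I/3 is a (simple) pole.
  P(1 + I) = 5*I ≠ 0, so z = 1 + I is a (simple) pole.
  P(-1) = 5 ≠ 0, so z = -1 is a (simple) pole.

Poles of f: {-1, -1 + I/3, 1 + I}

Final answer: {-1, -1 + I/3, 1 + I}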